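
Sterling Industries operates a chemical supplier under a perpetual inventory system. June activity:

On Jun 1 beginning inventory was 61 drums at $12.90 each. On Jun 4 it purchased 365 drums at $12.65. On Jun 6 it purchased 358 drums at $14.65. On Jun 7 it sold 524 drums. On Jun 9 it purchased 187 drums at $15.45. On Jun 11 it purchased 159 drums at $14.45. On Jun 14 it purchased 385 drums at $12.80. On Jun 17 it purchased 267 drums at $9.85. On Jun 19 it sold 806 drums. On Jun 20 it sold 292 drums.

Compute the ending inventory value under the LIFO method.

Jun 7, 524 sold [LIFO — newest first]: 358 @ $14.65 + 166 @ $12.65 = $7,344.60
Jun 19, 806 sold [LIFO — newest first]: 267 @ $9.85 + 385 @ $12.80 + 154 @ $14.45 = $9,783.25
Jun 20, 292 sold [LIFO — newest first]: 5 @ $14.45 + 187 @ $15.45 + 100 @ $12.65 = $4,226.40
Total COGS = $7,344.60 + $9,783.25 + $4,226.40 = $21,354.25
Ending inventory: 61 @ $12.90 + 99 @ $12.65 = $2,039.25

Ending inventory = $2,039.25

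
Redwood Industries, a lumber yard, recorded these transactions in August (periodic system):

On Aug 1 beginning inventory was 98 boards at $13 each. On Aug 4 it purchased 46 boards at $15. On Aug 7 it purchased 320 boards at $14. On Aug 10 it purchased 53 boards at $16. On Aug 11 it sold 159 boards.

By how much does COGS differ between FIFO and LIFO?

$158

FIFO COGS: 98 @ $13 + 46 @ $15 + 15 @ $14 = $2,174
LIFO COGS: 53 @ $16 + 106 @ $14 = $2,332
Difference = |$2,174 − $2,332| = $158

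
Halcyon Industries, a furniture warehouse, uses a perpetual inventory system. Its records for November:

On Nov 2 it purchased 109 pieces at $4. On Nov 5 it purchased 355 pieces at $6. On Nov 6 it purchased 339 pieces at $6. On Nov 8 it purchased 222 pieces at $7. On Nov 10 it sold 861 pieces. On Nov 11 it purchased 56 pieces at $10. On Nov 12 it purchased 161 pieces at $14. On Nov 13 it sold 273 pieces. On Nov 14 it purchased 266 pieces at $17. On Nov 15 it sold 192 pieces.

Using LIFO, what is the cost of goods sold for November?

COGS = $11,800

Nov 10, 861 sold [LIFO — newest first]: 222 @ $7 + 339 @ $6 + 300 @ $6 = $5,388
Nov 13, 273 sold [LIFO — newest first]: 161 @ $14 + 56 @ $10 + 55 @ $6 + 1 @ $4 = $3,148
Nov 15, 192 sold [LIFO — newest first]: 192 @ $17 = $3,264
Total COGS = $5,388 + $3,148 + $3,264 = $11,800
Ending inventory: 108 @ $4 + 74 @ $17 = $1,690
Check: goods available $13,490 = COGS $11,800 + ending $1,690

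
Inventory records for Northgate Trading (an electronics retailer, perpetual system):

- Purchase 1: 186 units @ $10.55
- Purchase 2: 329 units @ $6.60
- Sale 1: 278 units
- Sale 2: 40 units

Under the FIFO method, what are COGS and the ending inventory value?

Sale 1 (278) [FIFO — oldest first]: 186 @ $10.55 + 92 @ $6.60 = $2,569.50
Sale 2 (40) [FIFO — oldest first]: 40 @ $6.60 = $264.00
Total COGS = $2,569.50 + $264.00 = $2,833.50
Ending inventory: 197 @ $6.60 = $1,300.20
Check: goods available $4,133.70 = COGS $2,833.50 + ending $1,300.20

COGS = $2,833.50; ending inventory = $1,300.20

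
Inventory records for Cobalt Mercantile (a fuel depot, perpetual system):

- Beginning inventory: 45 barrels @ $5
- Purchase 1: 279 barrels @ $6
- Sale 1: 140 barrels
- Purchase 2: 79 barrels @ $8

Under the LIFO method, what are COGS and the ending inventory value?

Sale 1 (140) [LIFO — newest first]: 140 @ $6 = $840
Ending inventory: 45 @ $5 + 139 @ $6 + 79 @ $8 = $1,691
Check: goods available $2,531 = COGS $840 + ending $1,691

COGS = $840; ending inventory = $1,691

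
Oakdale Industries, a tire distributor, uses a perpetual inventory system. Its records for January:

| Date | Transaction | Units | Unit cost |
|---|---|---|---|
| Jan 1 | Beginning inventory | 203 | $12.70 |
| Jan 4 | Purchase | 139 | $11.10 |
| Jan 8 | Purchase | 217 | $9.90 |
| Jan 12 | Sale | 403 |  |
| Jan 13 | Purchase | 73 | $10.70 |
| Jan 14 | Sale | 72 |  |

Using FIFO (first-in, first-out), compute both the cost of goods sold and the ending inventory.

COGS = $5,437.70; ending inventory = $1,612.70

Jan 12, 403 sold [FIFO — oldest first]: 203 @ $12.70 + 139 @ $11.10 + 61 @ $9.90 = $4,724.90
Jan 14, 72 sold [FIFO — oldest first]: 72 @ $9.90 = $712.80
Total COGS = $4,724.90 + $712.80 = $5,437.70
Ending inventory: 84 @ $9.90 + 73 @ $10.70 = $1,612.70
Check: goods available $7,050.40 = COGS $5,437.70 + ending $1,612.70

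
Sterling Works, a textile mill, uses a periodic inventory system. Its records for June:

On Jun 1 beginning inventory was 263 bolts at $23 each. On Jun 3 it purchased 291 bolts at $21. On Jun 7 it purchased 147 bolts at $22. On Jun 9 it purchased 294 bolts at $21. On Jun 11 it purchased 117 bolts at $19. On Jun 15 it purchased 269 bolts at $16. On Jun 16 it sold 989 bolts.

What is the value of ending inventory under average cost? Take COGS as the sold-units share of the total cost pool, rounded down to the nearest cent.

Jun 16, sell 989: 989/1381 × $28,095.00 → $20,120.17
Ending inventory (cost pool remaining) = $7,974.83

Ending inventory = $7,974.83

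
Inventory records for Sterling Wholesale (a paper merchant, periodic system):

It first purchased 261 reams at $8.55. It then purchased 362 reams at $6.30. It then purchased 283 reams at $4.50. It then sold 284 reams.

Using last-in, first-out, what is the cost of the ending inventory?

Sale 1 (284) [LIFO — newest first]: 283 @ $4.50 + 1 @ $6.30 = $1,279.80
Ending inventory: 261 @ $8.55 + 361 @ $6.30 = $4,505.85
Check: goods available $5,785.65 = COGS $1,279.80 + ending $4,505.85

Ending inventory = $4,505.85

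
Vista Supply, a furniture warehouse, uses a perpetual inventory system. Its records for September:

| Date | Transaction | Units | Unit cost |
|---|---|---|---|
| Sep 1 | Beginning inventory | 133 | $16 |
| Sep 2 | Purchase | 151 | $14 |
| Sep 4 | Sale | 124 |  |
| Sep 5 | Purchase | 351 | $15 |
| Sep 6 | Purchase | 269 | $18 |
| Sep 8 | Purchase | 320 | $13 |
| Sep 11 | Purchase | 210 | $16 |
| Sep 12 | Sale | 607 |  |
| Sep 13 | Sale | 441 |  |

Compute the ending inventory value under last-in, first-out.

Ending inventory = $4,036

Sep 4, 124 sold [LIFO — newest first]: 124 @ $14 = $1,736
Sep 12, 607 sold [LIFO — newest first]: 210 @ $16 + 320 @ $13 + 77 @ $18 = $8,906
Sep 13, 441 sold [LIFO — newest first]: 192 @ $18 + 249 @ $15 = $7,191
Total COGS = $1,736 + $8,906 + $7,191 = $17,833
Ending inventory: 133 @ $16 + 27 @ $14 + 102 @ $15 = $4,036
Check: goods available $21,869 = COGS $17,833 + ending $4,036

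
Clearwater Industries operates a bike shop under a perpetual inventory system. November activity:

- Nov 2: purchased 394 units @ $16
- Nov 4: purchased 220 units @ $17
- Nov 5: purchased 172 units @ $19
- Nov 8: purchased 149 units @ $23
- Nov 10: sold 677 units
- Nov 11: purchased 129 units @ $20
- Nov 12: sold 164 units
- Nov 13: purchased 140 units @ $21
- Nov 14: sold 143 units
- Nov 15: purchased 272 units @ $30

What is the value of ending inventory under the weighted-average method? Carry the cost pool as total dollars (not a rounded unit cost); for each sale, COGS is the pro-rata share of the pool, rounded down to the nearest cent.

Ending inventory = $12,455.88

After Nov 2: 394 on hand, pool $6,304.00 (≈ $16.0000 each)
After Nov 4: 614 on hand, pool $10,044.00 (≈ $16.3583 each)
After Nov 5: 786 on hand, pool $13,312.00 (≈ $16.9364 each)
After Nov 8: 935 on hand, pool $16,739.00 (≈ $17.9027 each)
Nov 10, sell 677: 677/935 × $16,739.00 → $12,120.11
After Nov 11: 387 on hand, pool $7,198.89 (≈ $18.6018 each)
Nov 12, sell 164: 164/387 × $7,198.89 → $3,050.69
After Nov 13: 363 on hand, pool $7,088.20 (≈ $19.5267 each)
Nov 14, sell 143: 143/363 × $7,088.20 → $2,792.32
After Nov 15: 492 on hand, pool $12,455.88 (≈ $25.3168 each)
Total COGS = $12,120.11 + $3,050.69 + $2,792.32 = $17,963.12
Ending inventory (cost pool remaining) = $12,455.88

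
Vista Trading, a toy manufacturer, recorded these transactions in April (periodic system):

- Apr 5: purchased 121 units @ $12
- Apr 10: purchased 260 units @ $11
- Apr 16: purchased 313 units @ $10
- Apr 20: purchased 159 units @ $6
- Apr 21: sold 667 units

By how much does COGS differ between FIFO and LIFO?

FIFO COGS: 121 @ $12 + 260 @ $11 + 286 @ $10 = $7,172
LIFO COGS: 159 @ $6 + 313 @ $10 + 195 @ $11 = $6,229
Difference = |$7,172 − $6,229| = $943

$943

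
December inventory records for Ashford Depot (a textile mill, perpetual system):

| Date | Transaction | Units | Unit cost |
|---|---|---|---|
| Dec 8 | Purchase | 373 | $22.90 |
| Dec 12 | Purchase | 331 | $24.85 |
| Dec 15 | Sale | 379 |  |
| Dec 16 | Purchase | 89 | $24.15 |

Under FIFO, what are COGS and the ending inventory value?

COGS = $8,690.80; ending inventory = $10,225.60

Dec 15, 379 sold [FIFO — oldest first]: 373 @ $22.90 + 6 @ $24.85 = $8,690.80
Ending inventory: 325 @ $24.85 + 89 @ $24.15 = $10,225.60
Check: goods available $18,916.40 = COGS $8,690.80 + ending $10,225.60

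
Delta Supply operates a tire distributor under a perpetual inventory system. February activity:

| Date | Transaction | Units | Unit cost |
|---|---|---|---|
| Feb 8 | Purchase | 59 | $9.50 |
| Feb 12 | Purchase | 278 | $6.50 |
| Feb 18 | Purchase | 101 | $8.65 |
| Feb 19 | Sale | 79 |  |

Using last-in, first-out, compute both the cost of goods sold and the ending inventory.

COGS = $683.35; ending inventory = $2,557.80

Feb 19, 79 sold [LIFO — newest first]: 79 @ $8.65 = $683.35
Ending inventory: 59 @ $9.50 + 278 @ $6.50 + 22 @ $8.65 = $2,557.80
Check: goods available $3,241.15 = COGS $683.35 + ending $2,557.80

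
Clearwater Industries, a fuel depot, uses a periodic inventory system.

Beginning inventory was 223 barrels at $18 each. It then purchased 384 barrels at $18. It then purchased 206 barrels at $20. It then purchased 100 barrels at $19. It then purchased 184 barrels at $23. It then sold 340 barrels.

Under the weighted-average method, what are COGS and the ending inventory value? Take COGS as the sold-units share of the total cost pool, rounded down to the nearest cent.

Sale 1, sell 340: 340/1097 × $21,178.00 → $6,563.82
Ending inventory (cost pool remaining) = $14,614.18

COGS = $6,563.82; ending inventory = $14,614.18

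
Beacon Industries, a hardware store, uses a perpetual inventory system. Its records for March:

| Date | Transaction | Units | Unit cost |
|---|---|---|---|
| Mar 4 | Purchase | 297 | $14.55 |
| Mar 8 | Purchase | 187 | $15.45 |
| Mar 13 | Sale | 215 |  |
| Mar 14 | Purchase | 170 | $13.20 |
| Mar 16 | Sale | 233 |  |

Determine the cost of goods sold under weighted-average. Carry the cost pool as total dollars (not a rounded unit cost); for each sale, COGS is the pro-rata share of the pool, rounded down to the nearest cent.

After Mar 4: 297 on hand, pool $4,321.35 (≈ $14.5500 each)
After Mar 8: 484 on hand, pool $7,210.50 (≈ $14.8977 each)
Mar 13, sell 215: 215/484 × $7,210.50 → $3,203.01
After Mar 14: 439 on hand, pool $6,251.49 (≈ $14.2403 each)
Mar 16, sell 233: 233/439 × $6,251.49 → $3,317.98
Total COGS = $3,203.01 + $3,317.98 = $6,520.99
Ending inventory (cost pool remaining) = $2,933.51
Check: goods available $9,454.50 = COGS $6,520.99 + ending $2,933.51

COGS = $6,520.99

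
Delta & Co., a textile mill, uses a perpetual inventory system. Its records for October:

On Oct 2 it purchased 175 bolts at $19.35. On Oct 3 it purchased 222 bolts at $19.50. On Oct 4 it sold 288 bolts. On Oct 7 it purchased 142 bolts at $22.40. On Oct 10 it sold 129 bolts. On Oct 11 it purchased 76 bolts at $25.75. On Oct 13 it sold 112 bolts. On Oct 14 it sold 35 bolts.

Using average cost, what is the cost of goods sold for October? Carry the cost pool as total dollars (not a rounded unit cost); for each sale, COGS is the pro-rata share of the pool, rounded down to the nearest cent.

COGS = $11,685.54

After Oct 2: 175 on hand, pool $3,386.25 (≈ $19.3500 each)
After Oct 3: 397 on hand, pool $7,715.25 (≈ $19.4339 each)
Oct 4, sell 288: 288/397 × $7,715.25 → $5,596.95
After Oct 7: 251 on hand, pool $5,299.10 (≈ $21.1120 each)
Oct 10, sell 129: 129/251 × $5,299.10 → $2,723.44
After Oct 11: 198 on hand, pool $4,532.66 (≈ $22.8922 each)
Oct 13, sell 112: 112/198 × $4,532.66 → $2,563.92
Oct 14, sell 35: 35/86 × $1,968.74 → $801.23
Total COGS = $5,596.95 + $2,723.44 + $2,563.92 + $801.23 = $11,685.54
Ending inventory (cost pool remaining) = $1,167.51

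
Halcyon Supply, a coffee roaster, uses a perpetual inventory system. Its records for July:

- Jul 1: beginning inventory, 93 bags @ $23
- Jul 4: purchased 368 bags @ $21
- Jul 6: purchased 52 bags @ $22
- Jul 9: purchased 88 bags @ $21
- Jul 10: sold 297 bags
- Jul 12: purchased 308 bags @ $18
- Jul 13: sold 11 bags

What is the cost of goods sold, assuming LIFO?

Jul 10, 297 sold [LIFO — newest first]: 88 @ $21 + 52 @ $22 + 157 @ $21 = $6,289
Jul 13, 11 sold [LIFO — newest first]: 11 @ $18 = $198
Total COGS = $6,289 + $198 = $6,487
Ending inventory: 93 @ $23 + 211 @ $21 + 297 @ $18 = $11,916

COGS = $6,487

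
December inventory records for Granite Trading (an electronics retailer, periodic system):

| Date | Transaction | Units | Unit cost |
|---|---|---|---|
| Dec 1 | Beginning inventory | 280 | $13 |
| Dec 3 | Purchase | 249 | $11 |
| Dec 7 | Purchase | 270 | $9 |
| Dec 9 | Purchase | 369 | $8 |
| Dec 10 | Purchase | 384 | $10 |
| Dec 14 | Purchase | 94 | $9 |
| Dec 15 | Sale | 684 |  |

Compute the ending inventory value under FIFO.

Dec 15, 684 sold [FIFO — oldest first]: 280 @ $13 + 249 @ $11 + 155 @ $9 = $7,774
Ending inventory: 115 @ $9 + 369 @ $8 + 384 @ $10 + 94 @ $9 = $8,673

Ending inventory = $8,673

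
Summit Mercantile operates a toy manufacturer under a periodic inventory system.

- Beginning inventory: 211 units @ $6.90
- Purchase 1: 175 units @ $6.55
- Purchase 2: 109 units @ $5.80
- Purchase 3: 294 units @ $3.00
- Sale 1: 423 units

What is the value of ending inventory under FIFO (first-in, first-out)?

Ending inventory = $1,299.60

Sale 1 (423) [FIFO — oldest first]: 211 @ $6.90 + 175 @ $6.55 + 37 @ $5.80 = $2,816.75
Ending inventory: 72 @ $5.80 + 294 @ $3.00 = $1,299.60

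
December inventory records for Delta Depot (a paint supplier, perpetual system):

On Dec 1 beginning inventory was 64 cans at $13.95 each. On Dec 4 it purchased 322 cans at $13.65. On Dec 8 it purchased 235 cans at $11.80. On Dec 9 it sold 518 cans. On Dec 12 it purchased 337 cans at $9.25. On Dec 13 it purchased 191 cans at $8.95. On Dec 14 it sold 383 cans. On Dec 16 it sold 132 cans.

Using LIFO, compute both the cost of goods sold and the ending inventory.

COGS = $11,342.40; ending inventory = $1,545.40

Dec 9, 518 sold [LIFO — newest first]: 235 @ $11.80 + 283 @ $13.65 = $6,635.95
Dec 14, 383 sold [LIFO — newest first]: 191 @ $8.95 + 192 @ $9.25 = $3,485.45
Dec 16, 132 sold [LIFO — newest first]: 132 @ $9.25 = $1,221.00
Total COGS = $6,635.95 + $3,485.45 + $1,221.00 = $11,342.40
Ending inventory: 64 @ $13.95 + 39 @ $13.65 + 13 @ $9.25 = $1,545.40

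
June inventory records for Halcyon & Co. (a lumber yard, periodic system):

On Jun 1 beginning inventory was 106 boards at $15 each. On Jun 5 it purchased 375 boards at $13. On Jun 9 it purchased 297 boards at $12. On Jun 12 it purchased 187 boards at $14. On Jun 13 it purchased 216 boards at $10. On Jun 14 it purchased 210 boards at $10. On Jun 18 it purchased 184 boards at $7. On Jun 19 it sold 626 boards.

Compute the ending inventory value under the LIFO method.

Ending inventory = $12,423

Jun 19, 626 sold [LIFO — newest first]: 184 @ $7 + 210 @ $10 + 216 @ $10 + 16 @ $14 = $5,772
Ending inventory: 106 @ $15 + 375 @ $13 + 297 @ $12 + 171 @ $14 = $12,423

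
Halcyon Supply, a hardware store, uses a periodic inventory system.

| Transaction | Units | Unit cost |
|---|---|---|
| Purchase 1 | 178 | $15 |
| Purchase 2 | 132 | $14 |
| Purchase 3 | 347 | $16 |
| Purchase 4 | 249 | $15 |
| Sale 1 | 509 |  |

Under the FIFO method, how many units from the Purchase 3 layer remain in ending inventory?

148

Sale 1 (509) [FIFO — oldest first]: 178 @ $15 + 132 @ $14 + 199 @ $16 = $7,702
Ending inventory: 148 @ $16 + 249 @ $15 = $6,103
Check: goods available $13,805 = COGS $7,702 + ending $6,103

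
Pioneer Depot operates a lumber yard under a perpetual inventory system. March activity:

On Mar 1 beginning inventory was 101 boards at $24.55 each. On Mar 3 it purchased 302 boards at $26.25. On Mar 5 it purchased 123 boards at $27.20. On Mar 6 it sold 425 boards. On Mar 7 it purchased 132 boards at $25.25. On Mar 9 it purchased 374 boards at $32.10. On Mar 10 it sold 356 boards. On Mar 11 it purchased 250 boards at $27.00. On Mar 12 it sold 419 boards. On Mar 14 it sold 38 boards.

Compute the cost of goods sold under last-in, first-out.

Mar 6, 425 sold [LIFO — newest first]: 123 @ $27.20 + 302 @ $26.25 = $11,273.10
Mar 10, 356 sold [LIFO — newest first]: 356 @ $32.10 = $11,427.60
Mar 12, 419 sold [LIFO — newest first]: 250 @ $27.00 + 18 @ $32.10 + 132 @ $25.25 + 19 @ $24.55 = $11,127.25
Mar 14, 38 sold [LIFO — newest first]: 38 @ $24.55 = $932.90
Total COGS = $11,273.10 + $11,427.60 + $11,127.25 + $932.90 = $34,760.85
Ending inventory: 44 @ $24.55 = $1,080.20

COGS = $34,760.85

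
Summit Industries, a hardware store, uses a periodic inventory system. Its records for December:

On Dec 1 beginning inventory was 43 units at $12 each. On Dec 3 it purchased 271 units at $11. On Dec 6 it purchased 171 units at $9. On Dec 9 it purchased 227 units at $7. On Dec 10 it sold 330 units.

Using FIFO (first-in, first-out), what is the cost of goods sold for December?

COGS = $3,641

Dec 10, 330 sold [FIFO — oldest first]: 43 @ $12 + 271 @ $11 + 16 @ $9 = $3,641
Ending inventory: 155 @ $9 + 227 @ $7 = $2,984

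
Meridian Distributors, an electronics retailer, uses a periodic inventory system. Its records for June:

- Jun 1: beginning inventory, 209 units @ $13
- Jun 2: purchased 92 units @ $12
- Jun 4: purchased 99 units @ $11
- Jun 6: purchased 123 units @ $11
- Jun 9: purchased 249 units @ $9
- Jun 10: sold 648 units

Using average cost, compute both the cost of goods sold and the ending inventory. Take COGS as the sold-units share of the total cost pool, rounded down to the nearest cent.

Jun 10, sell 648: 648/772 × $8,504.00 → $7,138.07
Ending inventory (cost pool remaining) = $1,365.93

COGS = $7,138.07; ending inventory = $1,365.93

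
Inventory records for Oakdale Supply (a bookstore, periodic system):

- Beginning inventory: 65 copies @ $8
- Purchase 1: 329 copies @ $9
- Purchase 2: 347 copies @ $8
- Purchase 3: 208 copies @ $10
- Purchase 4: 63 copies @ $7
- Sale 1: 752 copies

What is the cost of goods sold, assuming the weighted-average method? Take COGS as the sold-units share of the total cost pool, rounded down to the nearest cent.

COGS = $6,522.78

Sale 1, sell 752: 752/1012 × $8,778.00 → $6,522.78
Ending inventory (cost pool remaining) = $2,255.22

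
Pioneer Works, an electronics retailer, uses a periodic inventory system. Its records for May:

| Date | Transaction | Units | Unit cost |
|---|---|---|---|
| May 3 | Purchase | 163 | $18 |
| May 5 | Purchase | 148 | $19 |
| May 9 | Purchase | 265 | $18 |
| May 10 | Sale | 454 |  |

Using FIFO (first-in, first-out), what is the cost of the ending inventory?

May 10, 454 sold [FIFO — oldest first]: 163 @ $18 + 148 @ $19 + 143 @ $18 = $8,320
Ending inventory: 122 @ $18 = $2,196

Ending inventory = $2,196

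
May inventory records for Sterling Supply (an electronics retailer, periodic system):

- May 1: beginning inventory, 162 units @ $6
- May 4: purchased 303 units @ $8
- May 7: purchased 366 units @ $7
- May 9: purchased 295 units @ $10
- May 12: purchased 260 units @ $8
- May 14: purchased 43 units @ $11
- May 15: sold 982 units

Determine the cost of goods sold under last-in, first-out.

COGS = $8,209

May 15, 982 sold [LIFO — newest first]: 43 @ $11 + 260 @ $8 + 295 @ $10 + 366 @ $7 + 18 @ $8 = $8,209
Ending inventory: 162 @ $6 + 285 @ $8 = $3,252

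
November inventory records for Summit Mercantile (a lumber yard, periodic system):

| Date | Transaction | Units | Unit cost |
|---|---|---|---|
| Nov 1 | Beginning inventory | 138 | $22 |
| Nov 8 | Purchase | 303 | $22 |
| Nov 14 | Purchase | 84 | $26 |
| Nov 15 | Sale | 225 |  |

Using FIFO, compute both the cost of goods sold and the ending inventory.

Nov 15, 225 sold [FIFO — oldest first]: 138 @ $22 + 87 @ $22 = $4,950
Ending inventory: 216 @ $22 + 84 @ $26 = $6,936

COGS = $4,950; ending inventory = $6,936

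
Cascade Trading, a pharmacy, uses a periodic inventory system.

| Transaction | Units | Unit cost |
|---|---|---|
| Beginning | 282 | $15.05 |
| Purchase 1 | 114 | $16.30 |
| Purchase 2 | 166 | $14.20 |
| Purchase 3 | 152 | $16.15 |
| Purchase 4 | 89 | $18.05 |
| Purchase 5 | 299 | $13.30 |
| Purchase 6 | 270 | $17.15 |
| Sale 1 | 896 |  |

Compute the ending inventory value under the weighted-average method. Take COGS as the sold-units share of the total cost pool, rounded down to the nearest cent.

Sale 1, sell 896: 896/1372 × $21,127.95 → $13,797.84
Ending inventory (cost pool remaining) = $7,330.11

Ending inventory = $7,330.11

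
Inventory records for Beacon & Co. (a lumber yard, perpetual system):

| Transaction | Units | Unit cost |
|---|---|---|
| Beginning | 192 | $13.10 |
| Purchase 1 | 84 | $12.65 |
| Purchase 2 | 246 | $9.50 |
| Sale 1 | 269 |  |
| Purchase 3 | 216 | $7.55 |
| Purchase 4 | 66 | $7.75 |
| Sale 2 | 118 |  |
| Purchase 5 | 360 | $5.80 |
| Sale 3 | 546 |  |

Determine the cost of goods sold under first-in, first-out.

Sale 1 (269) [FIFO — oldest first]: 192 @ $13.10 + 77 @ $12.65 = $3,489.25
Sale 2 (118) [FIFO — oldest first]: 7 @ $12.65 + 111 @ $9.50 = $1,143.05
Sale 3 (546) [FIFO — oldest first]: 135 @ $9.50 + 216 @ $7.55 + 66 @ $7.75 + 129 @ $5.80 = $4,173.00
Total COGS = $3,489.25 + $1,143.05 + $4,173.00 = $8,805.30
Ending inventory: 231 @ $5.80 = $1,339.80

COGS = $8,805.30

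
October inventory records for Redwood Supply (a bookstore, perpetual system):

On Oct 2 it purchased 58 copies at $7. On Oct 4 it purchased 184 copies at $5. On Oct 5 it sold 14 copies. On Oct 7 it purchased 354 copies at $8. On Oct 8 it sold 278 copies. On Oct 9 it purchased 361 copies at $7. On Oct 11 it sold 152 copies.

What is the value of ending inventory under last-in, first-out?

Oct 5, 14 sold [LIFO — newest first]: 14 @ $5 = $70
Oct 8, 278 sold [LIFO — newest first]: 278 @ $8 = $2,224
Oct 11, 152 sold [LIFO — newest first]: 152 @ $7 = $1,064
Total COGS = $70 + $2,224 + $1,064 = $3,358
Ending inventory: 58 @ $7 + 170 @ $5 + 76 @ $8 + 209 @ $7 = $3,327

Ending inventory = $3,327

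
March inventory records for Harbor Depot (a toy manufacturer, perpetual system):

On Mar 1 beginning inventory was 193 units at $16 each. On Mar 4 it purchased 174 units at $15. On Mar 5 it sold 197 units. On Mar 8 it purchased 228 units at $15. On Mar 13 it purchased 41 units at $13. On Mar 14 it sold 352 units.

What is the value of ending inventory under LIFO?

Ending inventory = $1,392

Mar 5, 197 sold [LIFO — newest first]: 174 @ $15 + 23 @ $16 = $2,978
Mar 14, 352 sold [LIFO — newest first]: 41 @ $13 + 228 @ $15 + 83 @ $16 = $5,281
Total COGS = $2,978 + $5,281 = $8,259
Ending inventory: 87 @ $16 = $1,392
Check: goods available $9,651 = COGS $8,259 + ending $1,392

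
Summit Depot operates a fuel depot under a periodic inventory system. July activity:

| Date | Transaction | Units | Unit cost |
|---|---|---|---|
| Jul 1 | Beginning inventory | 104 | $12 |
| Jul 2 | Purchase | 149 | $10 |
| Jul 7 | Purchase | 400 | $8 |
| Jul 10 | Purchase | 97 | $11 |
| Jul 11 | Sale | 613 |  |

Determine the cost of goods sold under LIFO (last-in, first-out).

COGS = $5,427

Jul 11, 613 sold [LIFO — newest first]: 97 @ $11 + 400 @ $8 + 116 @ $10 = $5,427
Ending inventory: 104 @ $12 + 33 @ $10 = $1,578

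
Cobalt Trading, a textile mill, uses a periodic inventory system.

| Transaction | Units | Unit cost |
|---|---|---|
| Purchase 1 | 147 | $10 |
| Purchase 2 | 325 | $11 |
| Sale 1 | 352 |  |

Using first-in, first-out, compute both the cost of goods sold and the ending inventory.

COGS = $3,725; ending inventory = $1,320

Sale 1 (352) [FIFO — oldest first]: 147 @ $10 + 205 @ $11 = $3,725
Ending inventory: 120 @ $11 = $1,320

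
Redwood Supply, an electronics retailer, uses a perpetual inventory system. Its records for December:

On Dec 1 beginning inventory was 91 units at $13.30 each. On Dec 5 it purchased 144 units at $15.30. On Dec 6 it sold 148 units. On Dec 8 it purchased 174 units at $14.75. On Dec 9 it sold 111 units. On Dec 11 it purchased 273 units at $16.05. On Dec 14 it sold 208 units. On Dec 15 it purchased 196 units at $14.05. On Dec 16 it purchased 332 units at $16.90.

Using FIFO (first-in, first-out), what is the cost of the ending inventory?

Ending inventory = $11,815.35

Dec 6, 148 sold [FIFO — oldest first]: 91 @ $13.30 + 57 @ $15.30 = $2,082.40
Dec 9, 111 sold [FIFO — oldest first]: 87 @ $15.30 + 24 @ $14.75 = $1,685.10
Dec 14, 208 sold [FIFO — oldest first]: 150 @ $14.75 + 58 @ $16.05 = $3,143.40
Total COGS = $2,082.40 + $1,685.10 + $3,143.40 = $6,910.90
Ending inventory: 215 @ $16.05 + 196 @ $14.05 + 332 @ $16.90 = $11,815.35
Check: goods available $18,726.25 = COGS $6,910.90 + ending $11,815.35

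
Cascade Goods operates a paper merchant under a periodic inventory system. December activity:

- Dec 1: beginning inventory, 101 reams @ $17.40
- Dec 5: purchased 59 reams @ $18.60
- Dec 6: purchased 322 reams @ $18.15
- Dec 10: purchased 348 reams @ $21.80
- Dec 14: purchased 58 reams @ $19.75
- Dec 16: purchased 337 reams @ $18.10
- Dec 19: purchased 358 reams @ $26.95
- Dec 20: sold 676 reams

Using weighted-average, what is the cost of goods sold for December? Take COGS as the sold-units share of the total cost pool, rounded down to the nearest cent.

Dec 20, sell 676: 676/1583 × $33,178.80 → $14,168.58
Ending inventory (cost pool remaining) = $19,010.22
Check: goods available $33,178.80 = COGS $14,168.58 + ending $19,010.22

COGS = $14,168.58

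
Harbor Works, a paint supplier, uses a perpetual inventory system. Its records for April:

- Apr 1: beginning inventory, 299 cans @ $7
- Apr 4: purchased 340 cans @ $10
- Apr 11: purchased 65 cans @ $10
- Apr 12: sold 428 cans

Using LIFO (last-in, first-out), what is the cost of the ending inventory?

Ending inventory = $1,932

Apr 12, 428 sold [LIFO — newest first]: 65 @ $10 + 340 @ $10 + 23 @ $7 = $4,211
Ending inventory: 276 @ $7 = $1,932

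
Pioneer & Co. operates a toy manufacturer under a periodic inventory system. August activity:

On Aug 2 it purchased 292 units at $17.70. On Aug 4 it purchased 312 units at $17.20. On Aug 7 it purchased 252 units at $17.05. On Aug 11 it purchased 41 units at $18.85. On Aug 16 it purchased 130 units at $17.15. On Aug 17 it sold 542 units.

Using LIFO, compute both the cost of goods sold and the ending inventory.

Aug 17, 542 sold [LIFO — newest first]: 130 @ $17.15 + 41 @ $18.85 + 252 @ $17.05 + 119 @ $17.20 = $9,345.75
Ending inventory: 292 @ $17.70 + 193 @ $17.20 = $8,488.00

COGS = $9,345.75; ending inventory = $8,488.00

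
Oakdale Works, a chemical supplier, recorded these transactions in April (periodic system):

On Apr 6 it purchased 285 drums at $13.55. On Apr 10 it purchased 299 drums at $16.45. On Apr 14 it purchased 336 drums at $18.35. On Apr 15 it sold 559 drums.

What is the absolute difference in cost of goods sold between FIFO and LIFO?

FIFO COGS: 285 @ $13.55 + 274 @ $16.45 = $8,369.05
LIFO COGS: 336 @ $18.35 + 223 @ $16.45 = $9,833.95
Difference = |$8,369.05 − $9,833.95| = $1,464.90

$1,464.90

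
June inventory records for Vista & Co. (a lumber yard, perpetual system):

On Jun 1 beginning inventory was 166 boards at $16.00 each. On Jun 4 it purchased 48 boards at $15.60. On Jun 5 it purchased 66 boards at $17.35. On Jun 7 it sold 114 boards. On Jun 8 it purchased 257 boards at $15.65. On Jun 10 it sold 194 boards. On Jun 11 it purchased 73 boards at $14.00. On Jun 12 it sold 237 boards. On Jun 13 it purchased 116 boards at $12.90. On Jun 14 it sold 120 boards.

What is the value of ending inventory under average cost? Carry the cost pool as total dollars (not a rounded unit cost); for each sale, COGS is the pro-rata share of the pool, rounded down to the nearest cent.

Ending inventory = $842.32

After Jun 1: 166 on hand, pool $2,656.00 (≈ $16.0000 each)
After Jun 4: 214 on hand, pool $3,404.80 (≈ $15.9103 each)
After Jun 5: 280 on hand, pool $4,549.90 (≈ $16.2496 each)
Jun 7, sell 114: 114/280 × $4,549.90 → $1,852.45
After Jun 8: 423 on hand, pool $6,719.50 (≈ $15.8853 each)
Jun 10, sell 194: 194/423 × $6,719.50 → $3,081.75
After Jun 11: 302 on hand, pool $4,659.75 (≈ $15.4296 each)
Jun 12, sell 237: 237/302 × $4,659.75 → $3,656.82
After Jun 13: 181 on hand, pool $2,499.33 (≈ $13.8085 each)
Jun 14, sell 120: 120/181 × $2,499.33 → $1,657.01
Total COGS = $1,852.45 + $3,081.75 + $3,656.82 + $1,657.01 = $10,248.03
Ending inventory (cost pool remaining) = $842.32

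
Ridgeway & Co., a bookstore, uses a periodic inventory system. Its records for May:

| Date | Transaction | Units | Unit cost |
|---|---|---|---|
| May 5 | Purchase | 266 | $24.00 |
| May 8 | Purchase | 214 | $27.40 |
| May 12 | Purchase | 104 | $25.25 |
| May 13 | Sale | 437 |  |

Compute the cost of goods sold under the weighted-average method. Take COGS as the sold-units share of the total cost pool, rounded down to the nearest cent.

COGS = $11,129.73

May 13, sell 437: 437/584 × $14,873.60 → $11,129.73
Ending inventory (cost pool remaining) = $3,743.87
Check: goods available $14,873.60 = COGS $11,129.73 + ending $3,743.87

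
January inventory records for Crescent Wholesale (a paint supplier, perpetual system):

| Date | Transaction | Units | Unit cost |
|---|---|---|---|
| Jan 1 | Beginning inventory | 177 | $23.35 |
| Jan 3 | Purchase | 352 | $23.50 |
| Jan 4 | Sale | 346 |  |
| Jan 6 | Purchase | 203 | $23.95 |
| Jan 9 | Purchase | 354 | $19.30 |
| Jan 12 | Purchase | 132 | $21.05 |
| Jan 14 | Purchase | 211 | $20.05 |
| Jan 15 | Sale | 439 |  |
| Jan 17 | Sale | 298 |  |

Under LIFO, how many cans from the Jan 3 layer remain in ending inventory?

Jan 4, 346 sold [LIFO — newest first]: 346 @ $23.50 = $8,131.00
Jan 15, 439 sold [LIFO — newest first]: 211 @ $20.05 + 132 @ $21.05 + 96 @ $19.30 = $8,861.95
Jan 17, 298 sold [LIFO — newest first]: 258 @ $19.30 + 40 @ $23.95 = $5,937.40
Total COGS = $8,131.00 + $8,861.95 + $5,937.40 = $22,930.35
Ending inventory: 177 @ $23.35 + 6 @ $23.50 + 163 @ $23.95 = $8,177.80

6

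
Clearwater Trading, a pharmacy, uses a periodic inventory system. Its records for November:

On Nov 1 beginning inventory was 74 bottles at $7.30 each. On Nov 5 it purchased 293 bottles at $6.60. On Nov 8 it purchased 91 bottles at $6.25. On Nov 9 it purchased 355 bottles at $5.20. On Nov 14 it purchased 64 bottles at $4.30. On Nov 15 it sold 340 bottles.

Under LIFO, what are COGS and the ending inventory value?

Nov 15, 340 sold [LIFO — newest first]: 64 @ $4.30 + 276 @ $5.20 = $1,710.40
Ending inventory: 74 @ $7.30 + 293 @ $6.60 + 91 @ $6.25 + 79 @ $5.20 = $3,453.55

COGS = $1,710.40; ending inventory = $3,453.55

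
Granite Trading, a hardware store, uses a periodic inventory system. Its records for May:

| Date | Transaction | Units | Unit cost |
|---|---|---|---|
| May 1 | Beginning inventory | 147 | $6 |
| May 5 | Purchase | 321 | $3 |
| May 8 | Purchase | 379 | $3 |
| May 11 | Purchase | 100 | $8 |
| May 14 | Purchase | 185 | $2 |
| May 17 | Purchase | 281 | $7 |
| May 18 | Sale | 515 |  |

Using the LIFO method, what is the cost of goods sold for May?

COGS = $2,729

May 18, 515 sold [LIFO — newest first]: 281 @ $7 + 185 @ $2 + 49 @ $8 = $2,729
Ending inventory: 147 @ $6 + 321 @ $3 + 379 @ $3 + 51 @ $8 = $3,390
Check: goods available $6,119 = COGS $2,729 + ending $3,390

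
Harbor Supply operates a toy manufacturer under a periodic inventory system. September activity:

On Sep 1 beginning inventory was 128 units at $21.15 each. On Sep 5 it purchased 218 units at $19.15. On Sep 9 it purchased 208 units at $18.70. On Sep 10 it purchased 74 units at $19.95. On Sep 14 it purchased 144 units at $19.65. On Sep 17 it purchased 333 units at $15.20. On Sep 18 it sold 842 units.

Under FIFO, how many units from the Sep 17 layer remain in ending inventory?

Sep 18, 842 sold [FIFO — oldest first]: 128 @ $21.15 + 218 @ $19.15 + 208 @ $18.70 + 74 @ $19.95 + 144 @ $19.65 + 70 @ $15.20 = $16,141.40
Ending inventory: 263 @ $15.20 = $3,997.60

263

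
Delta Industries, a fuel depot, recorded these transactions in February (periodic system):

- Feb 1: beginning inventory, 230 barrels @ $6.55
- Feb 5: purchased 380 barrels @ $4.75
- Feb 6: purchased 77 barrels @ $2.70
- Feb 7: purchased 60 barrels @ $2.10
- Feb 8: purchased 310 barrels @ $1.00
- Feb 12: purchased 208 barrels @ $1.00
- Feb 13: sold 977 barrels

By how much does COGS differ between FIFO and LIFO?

$1,494.00

FIFO COGS: 230 @ $6.55 + 380 @ $4.75 + 77 @ $2.70 + 60 @ $2.10 + 230 @ $1.00 = $3,875.40
LIFO COGS: 208 @ $1.00 + 310 @ $1.00 + 60 @ $2.10 + 77 @ $2.70 + 322 @ $4.75 = $2,381.40
Difference = |$3,875.40 − $2,381.40| = $1,494.00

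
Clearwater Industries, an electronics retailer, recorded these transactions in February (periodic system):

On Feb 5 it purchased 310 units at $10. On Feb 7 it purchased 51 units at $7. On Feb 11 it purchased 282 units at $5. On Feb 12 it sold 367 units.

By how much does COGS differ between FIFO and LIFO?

$1,380

FIFO COGS: 310 @ $10 + 51 @ $7 + 6 @ $5 = $3,487
LIFO COGS: 282 @ $5 + 51 @ $7 + 34 @ $10 = $2,107
Difference = |$3,487 − $2,107| = $1,380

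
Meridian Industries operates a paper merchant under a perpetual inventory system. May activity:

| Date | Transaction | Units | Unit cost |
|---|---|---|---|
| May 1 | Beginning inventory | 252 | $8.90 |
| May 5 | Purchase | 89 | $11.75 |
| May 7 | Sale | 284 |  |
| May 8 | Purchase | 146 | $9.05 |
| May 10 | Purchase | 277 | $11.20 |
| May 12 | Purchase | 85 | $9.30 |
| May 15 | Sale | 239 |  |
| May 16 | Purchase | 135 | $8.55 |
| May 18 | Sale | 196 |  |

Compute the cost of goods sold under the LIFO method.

COGS = $7,134.00

May 7, 284 sold [LIFO — newest first]: 89 @ $11.75 + 195 @ $8.90 = $2,781.25
May 15, 239 sold [LIFO — newest first]: 85 @ $9.30 + 154 @ $11.20 = $2,515.30
May 18, 196 sold [LIFO — newest first]: 135 @ $8.55 + 61 @ $11.20 = $1,837.45
Total COGS = $2,781.25 + $2,515.30 + $1,837.45 = $7,134.00
Ending inventory: 57 @ $8.90 + 146 @ $9.05 + 62 @ $11.20 = $2,523.00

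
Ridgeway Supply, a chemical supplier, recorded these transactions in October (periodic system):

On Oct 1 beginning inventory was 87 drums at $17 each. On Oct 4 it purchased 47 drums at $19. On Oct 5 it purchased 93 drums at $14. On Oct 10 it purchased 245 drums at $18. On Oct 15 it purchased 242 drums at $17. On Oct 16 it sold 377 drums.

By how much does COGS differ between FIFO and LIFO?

$170

FIFO COGS: 87 @ $17 + 47 @ $19 + 93 @ $14 + 150 @ $18 = $6,374
LIFO COGS: 242 @ $17 + 135 @ $18 = $6,544
Difference = |$6,374 − $6,544| = $170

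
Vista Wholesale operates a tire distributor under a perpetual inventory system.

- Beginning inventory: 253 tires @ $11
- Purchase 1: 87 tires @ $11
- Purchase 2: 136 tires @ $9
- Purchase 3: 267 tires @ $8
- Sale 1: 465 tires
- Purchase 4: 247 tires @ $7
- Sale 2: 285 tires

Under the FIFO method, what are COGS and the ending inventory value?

COGS = $7,149; ending inventory = $1,680

Sale 1 (465) [FIFO — oldest first]: 253 @ $11 + 87 @ $11 + 125 @ $9 = $4,865
Sale 2 (285) [FIFO — oldest first]: 11 @ $9 + 267 @ $8 + 7 @ $7 = $2,284
Total COGS = $4,865 + $2,284 = $7,149
Ending inventory: 240 @ $7 = $1,680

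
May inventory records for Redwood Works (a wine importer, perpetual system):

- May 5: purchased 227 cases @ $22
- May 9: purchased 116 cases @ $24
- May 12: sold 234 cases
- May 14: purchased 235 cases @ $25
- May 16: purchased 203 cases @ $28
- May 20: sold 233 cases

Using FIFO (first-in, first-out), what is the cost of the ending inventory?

Ending inventory = $8,459

May 12, 234 sold [FIFO — oldest first]: 227 @ $22 + 7 @ $24 = $5,162
May 20, 233 sold [FIFO — oldest first]: 109 @ $24 + 124 @ $25 = $5,716
Total COGS = $5,162 + $5,716 = $10,878
Ending inventory: 111 @ $25 + 203 @ $28 = $8,459
Check: goods available $19,337 = COGS $10,878 + ending $8,459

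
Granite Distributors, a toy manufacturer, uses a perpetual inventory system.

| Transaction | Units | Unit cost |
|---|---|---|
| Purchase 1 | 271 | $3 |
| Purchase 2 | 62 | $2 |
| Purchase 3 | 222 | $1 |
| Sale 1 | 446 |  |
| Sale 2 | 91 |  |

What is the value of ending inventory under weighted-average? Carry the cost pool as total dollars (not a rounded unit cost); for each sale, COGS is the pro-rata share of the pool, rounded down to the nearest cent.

After Purchase 1: 271 on hand, pool $813.00 (≈ $3.0000 each)
After Purchase 2: 333 on hand, pool $937.00 (≈ $2.8138 each)
After Purchase 3: 555 on hand, pool $1,159.00 (≈ $2.0883 each)
Sale 1, sell 446: 446/555 × $1,159.00 → $931.37
Sale 2, sell 91: 91/109 × $227.63 → $190.03
Total COGS = $931.37 + $190.03 = $1,121.40
Ending inventory (cost pool remaining) = $37.60

Ending inventory = $37.60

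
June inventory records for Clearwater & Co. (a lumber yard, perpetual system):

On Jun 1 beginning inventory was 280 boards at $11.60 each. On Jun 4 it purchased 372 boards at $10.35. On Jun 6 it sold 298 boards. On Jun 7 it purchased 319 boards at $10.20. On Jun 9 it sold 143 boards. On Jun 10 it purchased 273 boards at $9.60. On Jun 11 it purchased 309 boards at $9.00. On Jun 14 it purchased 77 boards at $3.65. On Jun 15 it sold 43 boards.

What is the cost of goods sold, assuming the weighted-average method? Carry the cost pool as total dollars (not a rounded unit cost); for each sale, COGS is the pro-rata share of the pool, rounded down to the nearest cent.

COGS = $5,162.47

After Jun 1: 280 on hand, pool $3,248.00 (≈ $11.6000 each)
After Jun 4: 652 on hand, pool $7,098.20 (≈ $10.8868 each)
Jun 6, sell 298: 298/652 × $7,098.20 → $3,244.26
After Jun 7: 673 on hand, pool $7,107.74 (≈ $10.5613 each)
Jun 9, sell 143: 143/673 × $7,107.74 → $1,510.26
After Jun 10: 803 on hand, pool $8,218.28 (≈ $10.2345 each)
After Jun 11: 1112 on hand, pool $10,999.28 (≈ $9.8914 each)
After Jun 14: 1189 on hand, pool $11,280.33 (≈ $9.4872 each)
Jun 15, sell 43: 43/1189 × $11,280.33 → $407.95
Total COGS = $3,244.26 + $1,510.26 + $407.95 = $5,162.47
Ending inventory (cost pool remaining) = $10,872.38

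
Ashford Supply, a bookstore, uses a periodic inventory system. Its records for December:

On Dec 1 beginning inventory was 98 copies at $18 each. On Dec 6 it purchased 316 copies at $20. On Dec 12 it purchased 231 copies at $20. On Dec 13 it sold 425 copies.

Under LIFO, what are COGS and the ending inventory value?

COGS = $8,500; ending inventory = $4,204

Dec 13, 425 sold [LIFO — newest first]: 231 @ $20 + 194 @ $20 = $8,500
Ending inventory: 98 @ $18 + 122 @ $20 = $4,204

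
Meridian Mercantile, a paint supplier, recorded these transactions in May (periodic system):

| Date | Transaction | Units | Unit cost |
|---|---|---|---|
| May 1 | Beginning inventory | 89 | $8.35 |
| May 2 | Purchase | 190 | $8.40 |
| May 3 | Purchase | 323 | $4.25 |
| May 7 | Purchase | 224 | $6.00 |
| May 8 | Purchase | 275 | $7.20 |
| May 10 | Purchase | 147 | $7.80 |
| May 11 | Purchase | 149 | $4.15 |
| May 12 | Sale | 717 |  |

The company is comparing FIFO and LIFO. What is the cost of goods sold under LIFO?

COGS = $4,620.95

FIFO COGS: 89 @ $8.35 + 190 @ $8.40 + 323 @ $4.25 + 115 @ $6.00 = $4,401.90
LIFO COGS: 149 @ $4.15 + 147 @ $7.80 + 275 @ $7.20 + 146 @ $6.00 = $4,620.95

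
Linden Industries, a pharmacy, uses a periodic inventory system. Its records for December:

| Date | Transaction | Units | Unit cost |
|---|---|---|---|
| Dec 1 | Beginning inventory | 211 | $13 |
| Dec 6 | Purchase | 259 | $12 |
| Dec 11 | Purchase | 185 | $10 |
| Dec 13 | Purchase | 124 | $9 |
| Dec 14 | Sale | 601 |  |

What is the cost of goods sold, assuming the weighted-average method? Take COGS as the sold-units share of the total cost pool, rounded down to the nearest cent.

Dec 14, sell 601: 601/779 × $8,817.00 → $6,802.33
Ending inventory (cost pool remaining) = $2,014.67
Check: goods available $8,817.00 = COGS $6,802.33 + ending $2,014.67

COGS = $6,802.33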